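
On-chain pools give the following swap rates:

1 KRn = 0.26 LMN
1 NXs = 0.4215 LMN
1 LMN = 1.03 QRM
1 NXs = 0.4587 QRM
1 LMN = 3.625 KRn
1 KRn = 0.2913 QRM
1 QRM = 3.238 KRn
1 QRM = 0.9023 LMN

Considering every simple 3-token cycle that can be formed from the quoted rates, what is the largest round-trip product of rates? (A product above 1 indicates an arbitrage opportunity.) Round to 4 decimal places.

LMN→KRn→QRM→LMN: 3.625 × 0.2913 × 0.9023 = 0.95279
LMN→QRM→KRn→LMN: 1.03 × 3.238 × 0.26 = 0.86714
Maximum is LMN→KRn→QRM→LMN at 0.9528; no arbitrage — every cycle loses value.

0.9528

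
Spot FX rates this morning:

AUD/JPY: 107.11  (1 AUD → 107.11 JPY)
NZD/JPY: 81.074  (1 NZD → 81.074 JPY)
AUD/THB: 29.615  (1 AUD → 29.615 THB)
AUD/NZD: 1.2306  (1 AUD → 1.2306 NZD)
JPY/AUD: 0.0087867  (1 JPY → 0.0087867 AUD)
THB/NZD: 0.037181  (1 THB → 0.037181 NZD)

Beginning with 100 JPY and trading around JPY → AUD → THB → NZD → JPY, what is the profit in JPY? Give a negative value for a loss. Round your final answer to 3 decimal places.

100 JPY × 0.0087867 = 0.87867 AUD
0.87867 AUD × 29.615 = 26.02181205 THB
26.02181205 THB × 0.037181 = 0.96751699383105 NZD
0.96751699383105 NZD × 81.074 = 78.4404727578585477 JPY
Net change: 78.4404727578585477 − 100 = -21.5595272421414523 JPY

-21.560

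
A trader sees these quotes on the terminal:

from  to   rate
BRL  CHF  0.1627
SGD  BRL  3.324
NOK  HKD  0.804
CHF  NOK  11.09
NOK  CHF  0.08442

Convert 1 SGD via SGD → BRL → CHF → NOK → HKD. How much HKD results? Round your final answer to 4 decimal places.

4.8221

1 SGD × 3.324 = 3.324 BRL
3.324 BRL × 0.1627 = 0.5408148 CHF
0.5408148 CHF × 11.09 = 5.997636132 NOK
5.997636132 NOK × 0.804 = 4.822099450128 HKD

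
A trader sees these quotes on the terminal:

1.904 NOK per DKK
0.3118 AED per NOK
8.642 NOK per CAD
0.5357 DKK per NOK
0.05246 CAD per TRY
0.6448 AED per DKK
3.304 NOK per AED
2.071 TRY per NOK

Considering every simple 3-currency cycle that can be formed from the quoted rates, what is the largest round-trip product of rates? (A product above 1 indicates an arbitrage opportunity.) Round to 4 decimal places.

AED→NOK→DKK→AED: 3.304 × 0.5357 × 0.6448 = 1.14127
CAD→NOK→TRY→CAD: 8.642 × 2.071 × 0.05246 = 0.93891
Maximum is AED→NOK→DKK→AED at 1.1413; arbitrage exists.

1.1413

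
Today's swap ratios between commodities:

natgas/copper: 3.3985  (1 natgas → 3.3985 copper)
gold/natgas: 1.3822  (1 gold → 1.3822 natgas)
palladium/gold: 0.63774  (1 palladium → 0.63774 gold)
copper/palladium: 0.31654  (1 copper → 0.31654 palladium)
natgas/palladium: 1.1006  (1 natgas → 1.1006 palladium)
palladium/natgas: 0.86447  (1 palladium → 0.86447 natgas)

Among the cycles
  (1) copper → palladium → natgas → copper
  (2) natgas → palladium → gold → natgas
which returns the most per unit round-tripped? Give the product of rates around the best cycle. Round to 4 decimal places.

(1) 0.31654 × 0.86447 × 3.3985 = 0.92996
(2) 1.1006 × 0.63774 × 1.3822 = 0.97016
Highest is cycle (2) at 0.9702 (≤1, no arbitrage).

0.9702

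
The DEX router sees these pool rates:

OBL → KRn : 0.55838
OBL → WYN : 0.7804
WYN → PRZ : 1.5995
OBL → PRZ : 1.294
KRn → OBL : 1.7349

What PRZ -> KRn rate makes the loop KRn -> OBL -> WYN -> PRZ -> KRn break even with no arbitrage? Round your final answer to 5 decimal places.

0.46177

Known legs of the cycle: 1.7349 × 0.7804 × 1.5995 = 2.16558857802
For no arbitrage the full-cycle product must be 1, so the missing rate is 1 / 2.16558857802 ≈ 0.4617682.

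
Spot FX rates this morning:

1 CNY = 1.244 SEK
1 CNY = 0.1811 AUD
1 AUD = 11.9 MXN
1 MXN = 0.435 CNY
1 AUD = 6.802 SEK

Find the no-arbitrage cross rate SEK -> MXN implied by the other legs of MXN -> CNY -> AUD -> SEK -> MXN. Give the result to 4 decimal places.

Known legs of the cycle: 0.435 × 0.1811 × 6.802 = 0.535851357
For no arbitrage the full-cycle product must be 1, so the missing rate is 1 / 0.535851357 ≈ 1.866189.

1.8662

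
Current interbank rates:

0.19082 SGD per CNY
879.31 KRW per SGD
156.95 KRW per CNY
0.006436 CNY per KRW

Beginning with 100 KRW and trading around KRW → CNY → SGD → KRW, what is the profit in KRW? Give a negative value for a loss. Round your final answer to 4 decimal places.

7.9896

100 KRW × 0.006436 = 0.6436 CNY
0.6436 CNY × 0.19082 = 0.122811752 SGD
0.122811752 SGD × 879.31 = 107.98960165112 KRW
Net change: 107.98960165112 − 100 = 7.98960165112 KRW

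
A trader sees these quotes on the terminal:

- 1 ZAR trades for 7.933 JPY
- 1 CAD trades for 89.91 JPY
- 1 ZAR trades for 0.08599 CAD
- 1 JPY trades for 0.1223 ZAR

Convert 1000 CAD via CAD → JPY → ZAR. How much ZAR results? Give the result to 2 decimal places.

10995.99

1000 CAD × 89.91 = 89910 JPY
89910 JPY × 0.1223 = 10995.993 ZAR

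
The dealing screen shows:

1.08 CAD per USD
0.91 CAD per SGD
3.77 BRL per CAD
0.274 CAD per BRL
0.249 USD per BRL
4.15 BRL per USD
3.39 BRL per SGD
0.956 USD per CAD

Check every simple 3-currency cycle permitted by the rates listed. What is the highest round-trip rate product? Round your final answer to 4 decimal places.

BRL→CAD→USD→BRL: 0.274 × 0.956 × 4.15 = 1.08707
BRL→USD→CAD→BRL: 0.249 × 1.08 × 3.77 = 1.01383
Maximum is BRL→CAD→USD→BRL at 1.0871; arbitrage exists.

1.0871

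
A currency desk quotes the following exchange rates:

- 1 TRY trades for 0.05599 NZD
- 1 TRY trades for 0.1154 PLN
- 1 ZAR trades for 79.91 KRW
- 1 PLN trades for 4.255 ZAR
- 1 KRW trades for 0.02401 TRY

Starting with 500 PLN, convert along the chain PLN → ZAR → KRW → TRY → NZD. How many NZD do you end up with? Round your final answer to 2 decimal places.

228.55

500 PLN × 4.255 = 2127.5 ZAR
2127.5 ZAR × 79.91 = 170008.525 KRW
170008.525 KRW × 0.02401 = 4081.90468525 TRY
4081.90468525 TRY × 0.05599 = 228.5458433271475 NZD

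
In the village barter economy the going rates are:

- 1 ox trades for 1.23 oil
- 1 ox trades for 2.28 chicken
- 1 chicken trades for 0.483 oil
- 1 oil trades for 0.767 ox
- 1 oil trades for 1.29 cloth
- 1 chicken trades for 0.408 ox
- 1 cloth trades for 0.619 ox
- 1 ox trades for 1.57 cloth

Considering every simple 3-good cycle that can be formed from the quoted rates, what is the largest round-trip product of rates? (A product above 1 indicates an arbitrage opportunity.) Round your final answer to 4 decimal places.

0.9822

cloth→ox→oil→cloth: 0.619 × 1.23 × 1.29 = 0.98217
chicken→oil→ox→chicken: 0.483 × 0.767 × 2.28 = 0.84465
Maximum is cloth→ox→oil→cloth at 0.9822; no arbitrage — every cycle loses value.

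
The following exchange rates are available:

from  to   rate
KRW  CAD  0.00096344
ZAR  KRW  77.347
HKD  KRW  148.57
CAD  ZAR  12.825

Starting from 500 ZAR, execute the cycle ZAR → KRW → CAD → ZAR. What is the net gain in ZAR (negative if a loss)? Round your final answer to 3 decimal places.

-22.146

500 ZAR × 77.347 = 38673.5 KRW
38673.5 KRW × 0.00096344 = 37.25959684 CAD
37.25959684 CAD × 12.825 = 477.854329473 ZAR
Net change: 477.854329473 − 500 = -22.145670527 ZAR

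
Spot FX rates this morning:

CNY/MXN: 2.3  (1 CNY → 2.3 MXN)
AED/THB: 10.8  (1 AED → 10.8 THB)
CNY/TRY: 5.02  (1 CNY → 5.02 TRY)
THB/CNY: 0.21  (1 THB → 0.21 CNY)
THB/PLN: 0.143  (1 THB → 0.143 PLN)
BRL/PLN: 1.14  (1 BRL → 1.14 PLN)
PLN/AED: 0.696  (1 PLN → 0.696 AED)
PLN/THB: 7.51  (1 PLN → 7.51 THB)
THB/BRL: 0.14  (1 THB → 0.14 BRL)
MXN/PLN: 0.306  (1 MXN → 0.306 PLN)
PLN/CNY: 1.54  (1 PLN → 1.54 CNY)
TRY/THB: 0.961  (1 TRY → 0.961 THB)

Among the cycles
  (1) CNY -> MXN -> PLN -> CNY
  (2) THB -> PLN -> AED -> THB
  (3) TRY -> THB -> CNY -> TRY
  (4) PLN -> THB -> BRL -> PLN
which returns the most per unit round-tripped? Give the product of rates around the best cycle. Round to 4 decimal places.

(1) 2.3 × 0.306 × 1.54 = 1.08385
(2) 0.143 × 0.696 × 10.8 = 1.07490
(3) 0.961 × 0.21 × 5.02 = 1.01309
(4) 7.51 × 0.14 × 1.14 = 1.19860
Highest is cycle (4) at 1.1986 (>1, arbitrage).

1.1986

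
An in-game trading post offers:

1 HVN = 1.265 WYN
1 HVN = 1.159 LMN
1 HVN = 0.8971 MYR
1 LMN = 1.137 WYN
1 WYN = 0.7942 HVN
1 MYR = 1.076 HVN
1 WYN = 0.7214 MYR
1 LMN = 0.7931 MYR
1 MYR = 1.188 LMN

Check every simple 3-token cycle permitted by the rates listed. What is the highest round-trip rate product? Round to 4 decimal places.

WYN→HVN→LMN→WYN: 0.7942 × 1.159 × 1.137 = 1.04658
LMN→MYR→HVN→LMN: 0.7931 × 1.076 × 1.159 = 0.98906
WYN→MYR→HVN→WYN: 0.7214 × 1.076 × 1.265 = 0.98193
WYN→MYR→LMN→WYN: 0.7214 × 1.188 × 1.137 = 0.97444
Maximum is WYN→HVN→LMN→WYN at 1.0466; arbitrage exists.

1.0466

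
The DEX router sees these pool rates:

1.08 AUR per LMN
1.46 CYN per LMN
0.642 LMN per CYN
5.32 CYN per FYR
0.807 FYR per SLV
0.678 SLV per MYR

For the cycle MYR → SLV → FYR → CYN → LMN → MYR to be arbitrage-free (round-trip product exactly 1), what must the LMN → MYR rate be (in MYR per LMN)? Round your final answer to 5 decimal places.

0.53512

Known legs of the cycle: 0.678 × 0.807 × 5.32 × 0.642 = 1.86874433424
For no arbitrage the full-cycle product must be 1, so the missing rate is 1 / 1.86874433424 ≈ 0.5351187.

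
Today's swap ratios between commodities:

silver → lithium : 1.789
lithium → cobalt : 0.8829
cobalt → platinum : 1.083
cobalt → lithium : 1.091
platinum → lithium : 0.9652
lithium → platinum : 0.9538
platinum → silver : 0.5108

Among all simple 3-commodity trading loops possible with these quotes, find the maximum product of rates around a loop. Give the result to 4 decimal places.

0.9229

lithium→cobalt→platinum→lithium: 0.8829 × 1.083 × 0.9652 = 0.92291
lithium→platinum→silver→lithium: 0.9538 × 0.5108 × 1.789 = 0.87160
Maximum is lithium→cobalt→platinum→lithium at 0.9229; no arbitrage — every cycle loses value.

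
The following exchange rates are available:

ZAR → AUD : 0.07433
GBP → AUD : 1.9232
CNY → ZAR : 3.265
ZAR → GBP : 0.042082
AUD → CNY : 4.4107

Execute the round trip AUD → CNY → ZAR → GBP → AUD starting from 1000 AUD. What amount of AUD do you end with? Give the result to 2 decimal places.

1165.50

1000 AUD × 4.4107 = 4410.7 CNY
4410.7 CNY × 3.265 = 14400.9355 ZAR
14400.9355 ZAR × 0.042082 = 606.020167711 GBP
606.020167711 GBP × 1.9232 = 1165.4979865417952 AUD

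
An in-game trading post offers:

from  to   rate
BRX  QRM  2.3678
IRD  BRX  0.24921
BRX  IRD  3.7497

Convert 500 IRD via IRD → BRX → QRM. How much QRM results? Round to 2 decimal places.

500 IRD × 0.24921 = 124.605 BRX
124.605 BRX × 2.3678 = 295.039719 QRM

295.04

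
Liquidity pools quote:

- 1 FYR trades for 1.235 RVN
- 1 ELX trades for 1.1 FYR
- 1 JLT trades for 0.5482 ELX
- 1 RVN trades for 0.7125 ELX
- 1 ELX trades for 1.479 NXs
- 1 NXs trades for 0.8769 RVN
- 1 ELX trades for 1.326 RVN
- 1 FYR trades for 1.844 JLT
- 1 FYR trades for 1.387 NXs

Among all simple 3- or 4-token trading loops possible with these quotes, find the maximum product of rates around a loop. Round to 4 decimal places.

1.1120

FYR→JLT→ELX→FYR: 1.844 × 0.5482 × 1.1 = 1.11197
FYR→RVN→ELX→FYR: 1.235 × 0.7125 × 1.1 = 0.96793
FYR→NXs→RVN→ELX→FYR: 1.387 × 0.8769 × 0.7125 × 1.1 = 0.95324
ELX→NXs→RVN→ELX: 1.479 × 0.8769 × 0.7125 = 0.92407
Maximum is FYR→JLT→ELX→FYR at 1.1120; arbitrage exists.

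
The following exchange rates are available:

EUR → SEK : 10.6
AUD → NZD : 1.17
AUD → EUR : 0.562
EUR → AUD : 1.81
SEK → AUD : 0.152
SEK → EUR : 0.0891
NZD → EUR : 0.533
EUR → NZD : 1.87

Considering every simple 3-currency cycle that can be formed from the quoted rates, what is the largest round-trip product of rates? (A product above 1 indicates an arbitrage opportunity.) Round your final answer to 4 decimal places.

NZD→EUR→AUD→NZD: 0.533 × 1.81 × 1.17 = 1.12873
SEK→AUD→EUR→SEK: 0.152 × 0.562 × 10.6 = 0.90549
Maximum is NZD→EUR→AUD→NZD at 1.1287; arbitrage exists.

1.1287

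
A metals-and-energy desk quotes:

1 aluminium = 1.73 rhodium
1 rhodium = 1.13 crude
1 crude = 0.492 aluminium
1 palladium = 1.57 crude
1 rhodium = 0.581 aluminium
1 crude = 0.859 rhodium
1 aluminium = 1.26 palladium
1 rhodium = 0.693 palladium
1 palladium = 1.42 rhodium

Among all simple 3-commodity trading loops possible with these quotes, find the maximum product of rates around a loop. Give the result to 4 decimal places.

rhodium→aluminium→palladium→rhodium: 0.581 × 1.26 × 1.42 = 1.03953
aluminium→palladium→crude→aluminium: 1.26 × 1.57 × 0.492 = 0.97327
rhodium→crude→aluminium→rhodium: 1.13 × 0.492 × 1.73 = 0.96181
rhodium→palladium→crude→rhodium: 0.693 × 1.57 × 0.859 = 0.93460
Maximum is rhodium→aluminium→palladium→rhodium at 1.0395; arbitrage exists.

1.0395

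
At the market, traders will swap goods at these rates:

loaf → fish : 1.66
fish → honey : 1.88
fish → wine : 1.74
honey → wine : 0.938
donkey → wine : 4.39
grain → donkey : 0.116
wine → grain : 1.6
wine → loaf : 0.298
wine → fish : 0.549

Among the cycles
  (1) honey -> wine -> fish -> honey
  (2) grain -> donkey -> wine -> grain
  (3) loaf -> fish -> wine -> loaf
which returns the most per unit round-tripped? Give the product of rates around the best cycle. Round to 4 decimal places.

0.9681

(1) 0.938 × 0.549 × 1.88 = 0.96813
(2) 0.116 × 4.39 × 1.6 = 0.81478
(3) 1.66 × 1.74 × 0.298 = 0.86074
Highest is cycle (1) at 0.9681 (≤1, no arbitrage).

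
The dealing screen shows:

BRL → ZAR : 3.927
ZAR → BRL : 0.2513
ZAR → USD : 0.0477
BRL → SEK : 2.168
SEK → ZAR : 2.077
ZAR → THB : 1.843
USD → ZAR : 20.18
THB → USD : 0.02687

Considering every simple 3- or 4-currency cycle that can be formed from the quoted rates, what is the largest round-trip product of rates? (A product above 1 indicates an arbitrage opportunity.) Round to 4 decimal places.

1.1316

BRL→SEK→ZAR→BRL: 2.168 × 2.077 × 0.2513 = 1.13159
THB→USD→ZAR→THB: 0.02687 × 20.18 × 1.843 = 0.99934
Maximum is BRL→SEK→ZAR→BRL at 1.1316; arbitrage exists.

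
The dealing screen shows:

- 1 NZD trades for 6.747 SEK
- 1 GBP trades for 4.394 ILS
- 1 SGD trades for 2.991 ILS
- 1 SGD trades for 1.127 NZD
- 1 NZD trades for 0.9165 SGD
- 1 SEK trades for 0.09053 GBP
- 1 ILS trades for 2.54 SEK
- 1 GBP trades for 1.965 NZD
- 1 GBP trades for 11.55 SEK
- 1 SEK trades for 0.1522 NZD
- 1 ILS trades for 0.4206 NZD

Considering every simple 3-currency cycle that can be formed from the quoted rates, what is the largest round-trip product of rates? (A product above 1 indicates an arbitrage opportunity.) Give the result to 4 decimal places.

NZD→SEK→GBP→NZD: 6.747 × 0.09053 × 1.965 = 1.20023
NZD→SGD→ILS→NZD: 0.9165 × 2.991 × 0.4206 = 1.15297
GBP→ILS→SEK→GBP: 4.394 × 2.54 × 0.09053 = 1.01038
Maximum is NZD→SEK→GBP→NZD at 1.2002; arbitrage exists.

1.2002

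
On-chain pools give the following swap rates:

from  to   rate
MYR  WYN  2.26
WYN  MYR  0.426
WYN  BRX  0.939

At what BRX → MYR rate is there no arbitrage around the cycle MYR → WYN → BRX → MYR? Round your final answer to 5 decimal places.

Known legs of the cycle: 2.26 × 0.939 = 2.12214
For no arbitrage the full-cycle product must be 1, so the missing rate is 1 / 2.12214 ≈ 0.4712224.

0.47122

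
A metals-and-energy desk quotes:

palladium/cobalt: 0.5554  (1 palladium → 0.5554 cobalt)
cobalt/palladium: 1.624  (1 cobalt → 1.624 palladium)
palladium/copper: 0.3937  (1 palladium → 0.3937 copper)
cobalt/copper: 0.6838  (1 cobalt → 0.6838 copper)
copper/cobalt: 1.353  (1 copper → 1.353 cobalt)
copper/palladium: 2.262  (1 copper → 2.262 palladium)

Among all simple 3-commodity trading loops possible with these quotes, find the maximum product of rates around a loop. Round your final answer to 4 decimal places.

0.8651

cobalt→palladium→copper→cobalt: 1.624 × 0.3937 × 1.353 = 0.86507
cobalt→copper→palladium→cobalt: 0.6838 × 2.262 × 0.5554 = 0.85907
Maximum is cobalt→palladium→copper→cobalt at 0.8651; no arbitrage — every cycle loses value.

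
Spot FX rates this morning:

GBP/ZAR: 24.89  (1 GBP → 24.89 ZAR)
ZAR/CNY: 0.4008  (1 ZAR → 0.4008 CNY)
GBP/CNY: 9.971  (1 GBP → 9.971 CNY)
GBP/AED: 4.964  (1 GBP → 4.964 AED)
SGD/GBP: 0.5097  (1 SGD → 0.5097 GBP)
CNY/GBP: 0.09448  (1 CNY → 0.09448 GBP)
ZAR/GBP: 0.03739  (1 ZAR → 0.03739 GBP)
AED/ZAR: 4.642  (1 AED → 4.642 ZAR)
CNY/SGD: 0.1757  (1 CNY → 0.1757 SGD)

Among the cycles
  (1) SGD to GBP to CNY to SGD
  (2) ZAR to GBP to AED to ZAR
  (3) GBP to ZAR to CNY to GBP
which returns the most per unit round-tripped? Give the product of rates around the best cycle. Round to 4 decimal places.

(1) 0.5097 × 9.971 × 0.1757 = 0.89295
(2) 0.03739 × 4.964 × 4.642 = 0.86157
(3) 24.89 × 0.4008 × 0.09448 = 0.94252
Highest is cycle (3) at 0.9425 (≤1, no arbitrage).

0.9425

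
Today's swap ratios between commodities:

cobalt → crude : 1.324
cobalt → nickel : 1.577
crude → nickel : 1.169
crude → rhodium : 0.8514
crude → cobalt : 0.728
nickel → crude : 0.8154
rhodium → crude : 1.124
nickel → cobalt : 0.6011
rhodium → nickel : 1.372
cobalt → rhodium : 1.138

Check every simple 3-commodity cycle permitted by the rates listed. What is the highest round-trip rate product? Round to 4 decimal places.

rhodium→nickel→crude→rhodium: 1.372 × 0.8154 × 0.8514 = 0.95249
rhodium→nickel→cobalt→rhodium: 1.372 × 0.6011 × 1.138 = 0.93852
nickel→crude→cobalt→nickel: 0.8154 × 0.728 × 1.577 = 0.93612
rhodium→crude→cobalt→rhodium: 1.124 × 0.728 × 1.138 = 0.93119
nickel→cobalt→crude→nickel: 0.6011 × 1.324 × 1.169 = 0.93036
Maximum is rhodium→nickel→crude→rhodium at 0.9525; no arbitrage — every cycle loses value.

0.9525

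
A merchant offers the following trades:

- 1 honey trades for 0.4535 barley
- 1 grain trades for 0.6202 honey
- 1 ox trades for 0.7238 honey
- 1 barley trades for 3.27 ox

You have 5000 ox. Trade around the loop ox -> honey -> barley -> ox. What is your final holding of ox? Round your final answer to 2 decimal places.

5000 ox × 0.7238 = 3619 honey
3619 honey × 0.4535 = 1641.2165 barley
1641.2165 barley × 3.27 = 5366.777955 ox

5366.78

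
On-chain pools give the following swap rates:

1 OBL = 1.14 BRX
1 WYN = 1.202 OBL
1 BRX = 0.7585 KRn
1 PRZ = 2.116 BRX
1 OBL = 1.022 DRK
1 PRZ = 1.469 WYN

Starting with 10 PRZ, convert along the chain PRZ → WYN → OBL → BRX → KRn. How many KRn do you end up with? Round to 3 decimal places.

15.268

10 PRZ × 1.469 = 14.69 WYN
14.69 WYN × 1.202 = 17.65738 OBL
17.65738 OBL × 1.14 = 20.1294132 BRX
20.1294132 BRX × 0.7585 = 15.2681599122 KRn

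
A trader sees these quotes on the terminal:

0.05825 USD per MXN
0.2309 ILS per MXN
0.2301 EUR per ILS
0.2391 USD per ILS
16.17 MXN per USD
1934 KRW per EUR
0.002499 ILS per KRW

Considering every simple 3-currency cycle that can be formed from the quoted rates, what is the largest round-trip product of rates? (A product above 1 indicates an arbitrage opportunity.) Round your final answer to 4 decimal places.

ILS→EUR→KRW→ILS: 0.2301 × 1934 × 0.002499 = 1.11209
ILS→USD→MXN→ILS: 0.2391 × 16.17 × 0.2309 = 0.89272
Maximum is ILS→EUR→KRW→ILS at 1.1121; arbitrage exists.

1.1121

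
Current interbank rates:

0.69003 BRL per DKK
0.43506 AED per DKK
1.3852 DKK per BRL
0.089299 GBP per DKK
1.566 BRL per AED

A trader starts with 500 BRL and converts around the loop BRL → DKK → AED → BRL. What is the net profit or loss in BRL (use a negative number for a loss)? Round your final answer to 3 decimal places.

500 BRL × 1.3852 = 692.6 DKK
692.6 DKK × 0.43506 = 301.322556 AED
301.322556 AED × 1.566 = 471.871122696 BRL
Net change: 471.871122696 − 500 = -28.128877304 BRL

-28.129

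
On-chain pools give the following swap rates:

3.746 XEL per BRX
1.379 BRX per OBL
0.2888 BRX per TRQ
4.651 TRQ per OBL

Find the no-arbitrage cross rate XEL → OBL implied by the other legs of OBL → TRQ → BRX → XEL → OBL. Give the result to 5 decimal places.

0.19874

Known legs of the cycle: 4.651 × 0.2888 × 3.746 = 5.0316601648
For no arbitrage the full-cycle product must be 1, so the missing rate is 1 / 5.0316601648 ≈ 0.1987416.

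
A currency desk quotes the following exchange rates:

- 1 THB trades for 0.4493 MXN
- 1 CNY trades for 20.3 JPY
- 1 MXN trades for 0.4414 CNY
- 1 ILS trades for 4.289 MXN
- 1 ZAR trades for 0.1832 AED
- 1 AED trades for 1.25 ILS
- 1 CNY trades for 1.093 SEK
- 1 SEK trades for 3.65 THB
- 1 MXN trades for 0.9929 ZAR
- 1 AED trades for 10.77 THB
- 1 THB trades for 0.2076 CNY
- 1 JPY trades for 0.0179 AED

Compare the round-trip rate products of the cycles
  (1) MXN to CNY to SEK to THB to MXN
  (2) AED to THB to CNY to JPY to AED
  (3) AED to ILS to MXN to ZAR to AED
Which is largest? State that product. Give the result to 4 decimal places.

(1) 0.4414 × 1.093 × 3.65 × 0.4493 = 0.79119
(2) 10.77 × 0.2076 × 20.3 × 0.0179 = 0.81244
(3) 1.25 × 4.289 × 0.9929 × 0.1832 = 0.97521
Highest is cycle (3) at 0.9752 (≤1, no arbitrage).

0.9752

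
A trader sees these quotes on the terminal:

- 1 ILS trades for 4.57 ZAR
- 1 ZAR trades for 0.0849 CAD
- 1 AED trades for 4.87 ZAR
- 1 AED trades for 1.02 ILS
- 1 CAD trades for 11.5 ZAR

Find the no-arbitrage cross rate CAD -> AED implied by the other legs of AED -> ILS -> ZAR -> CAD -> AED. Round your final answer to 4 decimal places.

2.5268

Known legs of the cycle: 1.02 × 4.57 × 0.0849 = 0.39575286
For no arbitrage the full-cycle product must be 1, so the missing rate is 1 / 0.39575286 ≈ 2.526829.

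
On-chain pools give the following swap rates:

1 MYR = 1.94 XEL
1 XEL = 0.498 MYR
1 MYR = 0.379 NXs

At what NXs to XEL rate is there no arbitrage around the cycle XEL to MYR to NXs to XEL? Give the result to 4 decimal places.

5.2982

Known legs of the cycle: 0.498 × 0.379 = 0.188742
For no arbitrage the full-cycle product must be 1, so the missing rate is 1 / 0.188742 ≈ 5.298238.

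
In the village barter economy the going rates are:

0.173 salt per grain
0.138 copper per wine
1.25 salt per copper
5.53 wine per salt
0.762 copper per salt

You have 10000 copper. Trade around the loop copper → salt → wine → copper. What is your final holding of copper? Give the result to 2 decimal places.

9539.25

10000 copper × 1.25 = 12500 salt
12500 salt × 5.53 = 69125 wine
69125 wine × 0.138 = 9539.25 copper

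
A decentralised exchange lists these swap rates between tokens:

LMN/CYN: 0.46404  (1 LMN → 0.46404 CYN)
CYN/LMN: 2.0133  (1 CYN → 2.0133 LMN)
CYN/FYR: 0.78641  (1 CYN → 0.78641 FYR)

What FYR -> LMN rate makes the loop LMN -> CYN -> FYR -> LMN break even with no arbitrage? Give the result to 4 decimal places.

2.7403

Known legs of the cycle: 0.46404 × 0.78641 = 0.3649256964
For no arbitrage the full-cycle product must be 1, so the missing rate is 1 / 0.3649256964 ≈ 2.740284.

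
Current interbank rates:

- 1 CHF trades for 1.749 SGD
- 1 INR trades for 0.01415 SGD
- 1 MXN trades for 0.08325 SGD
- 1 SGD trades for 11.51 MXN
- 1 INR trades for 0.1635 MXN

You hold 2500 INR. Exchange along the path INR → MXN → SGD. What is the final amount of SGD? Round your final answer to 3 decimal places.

2500 INR × 0.1635 = 408.75 MXN
408.75 MXN × 0.08325 = 34.0284375 SGD

34.028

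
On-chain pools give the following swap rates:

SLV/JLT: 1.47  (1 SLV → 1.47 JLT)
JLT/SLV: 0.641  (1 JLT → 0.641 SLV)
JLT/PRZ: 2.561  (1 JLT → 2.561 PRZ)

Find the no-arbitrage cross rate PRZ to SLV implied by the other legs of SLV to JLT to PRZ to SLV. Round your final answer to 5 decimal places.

0.26563

Known legs of the cycle: 1.47 × 2.561 = 3.76467
For no arbitrage the full-cycle product must be 1, so the missing rate is 1 / 3.76467 ≈ 0.2656275.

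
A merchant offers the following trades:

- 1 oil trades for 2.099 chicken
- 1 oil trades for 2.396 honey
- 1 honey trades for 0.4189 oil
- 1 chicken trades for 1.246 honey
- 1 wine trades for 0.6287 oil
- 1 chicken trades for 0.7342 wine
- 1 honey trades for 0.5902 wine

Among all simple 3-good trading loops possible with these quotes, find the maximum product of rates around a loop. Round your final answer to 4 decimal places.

1.0956

honey→oil→chicken→honey: 0.4189 × 2.099 × 1.246 = 1.09557
oil→chicken→wine→oil: 2.099 × 0.7342 × 0.6287 = 0.96888
honey→wine→oil→honey: 0.5902 × 0.6287 × 2.396 = 0.88906
Maximum is honey→oil→chicken→honey at 1.0956; arbitrage exists.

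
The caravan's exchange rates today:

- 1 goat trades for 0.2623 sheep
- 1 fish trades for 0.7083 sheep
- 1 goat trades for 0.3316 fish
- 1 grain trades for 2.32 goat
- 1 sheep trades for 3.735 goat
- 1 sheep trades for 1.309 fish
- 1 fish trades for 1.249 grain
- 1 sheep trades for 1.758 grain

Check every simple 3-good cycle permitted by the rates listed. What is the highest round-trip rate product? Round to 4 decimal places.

1.0698

sheep→grain→goat→sheep: 1.758 × 2.32 × 0.2623 = 1.06981
fish→grain→goat→fish: 1.249 × 2.32 × 0.3316 = 0.96087
sheep→goat→fish→sheep: 3.735 × 0.3316 × 0.7083 = 0.87725
Maximum is sheep→grain→goat→sheep at 1.0698; arbitrage exists.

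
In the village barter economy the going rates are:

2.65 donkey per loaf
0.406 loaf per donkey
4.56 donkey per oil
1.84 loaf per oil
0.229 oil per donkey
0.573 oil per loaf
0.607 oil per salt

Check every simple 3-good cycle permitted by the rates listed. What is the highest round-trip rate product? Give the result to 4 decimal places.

donkey→oil→loaf→donkey: 0.229 × 1.84 × 2.65 = 1.11660
donkey→loaf→oil→donkey: 0.406 × 0.573 × 4.56 = 1.06083
Maximum is donkey→oil→loaf→donkey at 1.1166; arbitrage exists.

1.1166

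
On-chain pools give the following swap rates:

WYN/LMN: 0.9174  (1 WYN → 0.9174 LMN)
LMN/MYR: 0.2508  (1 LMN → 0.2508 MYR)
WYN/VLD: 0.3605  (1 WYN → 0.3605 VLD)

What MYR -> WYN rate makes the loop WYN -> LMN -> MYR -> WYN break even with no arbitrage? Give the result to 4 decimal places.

Known legs of the cycle: 0.9174 × 0.2508 = 0.23008392
For no arbitrage the full-cycle product must be 1, so the missing rate is 1 / 0.23008392 ≈ 4.346240.

4.3462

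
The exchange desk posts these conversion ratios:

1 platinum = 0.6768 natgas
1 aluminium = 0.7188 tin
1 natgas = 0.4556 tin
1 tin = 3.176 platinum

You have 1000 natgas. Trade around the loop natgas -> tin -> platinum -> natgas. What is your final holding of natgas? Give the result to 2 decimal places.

1000 natgas × 0.4556 = 455.6 tin
455.6 tin × 3.176 = 1446.9856 platinum
1446.9856 platinum × 0.6768 = 979.31985408 natgas

979.32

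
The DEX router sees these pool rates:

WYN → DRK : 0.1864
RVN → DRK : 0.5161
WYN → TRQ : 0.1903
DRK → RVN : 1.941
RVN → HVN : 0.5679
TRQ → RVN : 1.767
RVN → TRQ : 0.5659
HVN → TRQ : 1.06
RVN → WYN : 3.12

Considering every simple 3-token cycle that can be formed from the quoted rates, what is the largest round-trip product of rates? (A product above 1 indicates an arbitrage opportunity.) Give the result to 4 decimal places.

WYN→DRK→RVN→WYN: 0.1864 × 1.941 × 3.12 = 1.12882
TRQ→RVN→HVN→TRQ: 1.767 × 0.5679 × 1.06 = 1.06369
TRQ→RVN→WYN→TRQ: 1.767 × 3.12 × 0.1903 = 1.04913
Maximum is WYN→DRK→RVN→WYN at 1.1288; arbitrage exists.

1.1288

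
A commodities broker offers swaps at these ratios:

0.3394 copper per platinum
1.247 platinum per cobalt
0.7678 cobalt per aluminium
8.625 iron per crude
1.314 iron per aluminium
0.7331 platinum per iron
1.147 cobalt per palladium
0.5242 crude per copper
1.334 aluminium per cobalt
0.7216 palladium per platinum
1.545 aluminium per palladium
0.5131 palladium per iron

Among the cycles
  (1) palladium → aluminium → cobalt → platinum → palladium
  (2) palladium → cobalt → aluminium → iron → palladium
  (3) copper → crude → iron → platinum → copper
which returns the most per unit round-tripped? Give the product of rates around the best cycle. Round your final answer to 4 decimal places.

1.1249

(1) 1.545 × 0.7678 × 1.247 × 0.7216 = 1.06743
(2) 1.147 × 1.334 × 1.314 × 0.5131 = 1.03161
(3) 0.5242 × 8.625 × 0.7331 × 0.3394 = 1.12494
Highest is cycle (3) at 1.1249 (>1, arbitrage).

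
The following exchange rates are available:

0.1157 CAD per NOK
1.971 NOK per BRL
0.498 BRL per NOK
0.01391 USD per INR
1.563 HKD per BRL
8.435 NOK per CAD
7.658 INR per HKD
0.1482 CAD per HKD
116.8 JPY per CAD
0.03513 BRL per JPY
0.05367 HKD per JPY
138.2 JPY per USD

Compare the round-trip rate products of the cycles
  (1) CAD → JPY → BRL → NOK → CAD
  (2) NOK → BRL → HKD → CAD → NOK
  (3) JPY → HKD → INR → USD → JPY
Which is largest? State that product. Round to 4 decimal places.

(1) 116.8 × 0.03513 × 1.971 × 0.1157 = 0.93571
(2) 0.498 × 1.563 × 0.1482 × 8.435 = 0.97302
(3) 0.05367 × 7.658 × 0.01391 × 138.2 = 0.79010
Highest is cycle (2) at 0.9730 (≤1, no arbitrage).

0.9730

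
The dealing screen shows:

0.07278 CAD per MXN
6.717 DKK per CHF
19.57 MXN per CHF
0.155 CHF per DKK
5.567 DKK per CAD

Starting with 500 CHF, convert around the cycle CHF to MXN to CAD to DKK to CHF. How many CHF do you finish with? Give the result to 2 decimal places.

500 CHF × 19.57 = 9785 MXN
9785 MXN × 0.07278 = 712.1523 CAD
712.1523 CAD × 5.567 = 3964.5518541 DKK
3964.5518541 DKK × 0.155 = 614.5055373855 CHF

614.51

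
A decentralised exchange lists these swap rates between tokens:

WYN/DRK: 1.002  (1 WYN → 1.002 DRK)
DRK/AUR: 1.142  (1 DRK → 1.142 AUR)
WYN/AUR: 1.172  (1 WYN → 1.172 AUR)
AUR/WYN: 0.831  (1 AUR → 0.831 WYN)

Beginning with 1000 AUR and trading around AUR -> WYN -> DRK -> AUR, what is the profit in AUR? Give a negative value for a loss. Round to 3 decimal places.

-49.100

1000 AUR × 0.831 = 831 WYN
831 WYN × 1.002 = 832.662 DRK
832.662 DRK × 1.142 = 950.900004 AUR
Net change: 950.900004 − 1000 = -49.099996 AUR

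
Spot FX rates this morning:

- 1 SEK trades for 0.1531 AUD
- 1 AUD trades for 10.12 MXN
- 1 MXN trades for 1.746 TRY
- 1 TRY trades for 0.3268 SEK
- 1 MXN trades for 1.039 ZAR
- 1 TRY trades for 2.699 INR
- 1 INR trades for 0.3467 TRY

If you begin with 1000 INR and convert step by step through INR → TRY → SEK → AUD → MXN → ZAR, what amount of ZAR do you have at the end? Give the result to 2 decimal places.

182.39

1000 INR × 0.3467 = 346.7 TRY
346.7 TRY × 0.3268 = 113.30156 SEK
113.30156 SEK × 0.1531 = 17.346468836 AUD
17.346468836 AUD × 10.12 = 175.54626462032 MXN
175.54626462032 MXN × 1.039 = 182.39256894051248 ZAR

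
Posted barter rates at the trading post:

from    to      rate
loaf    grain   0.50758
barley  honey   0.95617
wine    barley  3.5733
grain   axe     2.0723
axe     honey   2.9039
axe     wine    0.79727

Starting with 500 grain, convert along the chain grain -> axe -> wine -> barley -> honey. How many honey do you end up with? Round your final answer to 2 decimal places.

2822.49

500 grain × 2.0723 = 1036.15 axe
1036.15 axe × 0.79727 = 826.0913105 wine
826.0913105 wine × 3.5733 = 2951.87207980965 barley
2951.87207980965 barley × 0.95617 = 2822.4915265515930405 honey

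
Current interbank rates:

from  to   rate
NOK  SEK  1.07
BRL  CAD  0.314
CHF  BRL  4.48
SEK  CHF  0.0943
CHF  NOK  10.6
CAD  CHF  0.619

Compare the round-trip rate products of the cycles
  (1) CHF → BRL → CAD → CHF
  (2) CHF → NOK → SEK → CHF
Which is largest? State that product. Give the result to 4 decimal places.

1.0696

(1) 4.48 × 0.314 × 0.619 = 0.87076
(2) 10.6 × 1.07 × 0.0943 = 1.06955
Highest is cycle (2) at 1.0696 (>1, arbitrage).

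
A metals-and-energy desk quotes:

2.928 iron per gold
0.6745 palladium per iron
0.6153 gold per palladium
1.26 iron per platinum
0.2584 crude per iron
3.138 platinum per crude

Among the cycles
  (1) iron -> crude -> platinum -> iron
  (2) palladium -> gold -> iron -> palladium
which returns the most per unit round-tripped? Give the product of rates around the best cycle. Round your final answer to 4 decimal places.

(1) 0.2584 × 3.138 × 1.26 = 1.02168
(2) 0.6153 × 2.928 × 0.6745 = 1.21518
Highest is cycle (2) at 1.2152 (>1, arbitrage).

1.2152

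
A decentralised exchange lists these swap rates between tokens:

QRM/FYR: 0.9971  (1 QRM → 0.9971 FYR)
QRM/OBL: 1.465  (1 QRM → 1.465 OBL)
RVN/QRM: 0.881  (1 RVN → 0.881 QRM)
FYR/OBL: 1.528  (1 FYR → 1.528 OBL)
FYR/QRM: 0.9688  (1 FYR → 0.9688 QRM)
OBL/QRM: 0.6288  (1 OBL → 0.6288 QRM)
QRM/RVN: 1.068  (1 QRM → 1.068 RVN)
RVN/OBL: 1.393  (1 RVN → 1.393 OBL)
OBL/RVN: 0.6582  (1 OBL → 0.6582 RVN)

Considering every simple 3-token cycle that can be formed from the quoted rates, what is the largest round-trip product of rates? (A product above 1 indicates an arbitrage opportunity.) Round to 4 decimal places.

FYR→OBL→QRM→FYR: 1.528 × 0.6288 × 0.9971 = 0.95802
OBL→QRM→RVN→OBL: 0.6288 × 1.068 × 1.393 = 0.93548
OBL→RVN→QRM→OBL: 0.6582 × 0.881 × 1.465 = 0.84952
Maximum is FYR→OBL→QRM→FYR at 0.9580; no arbitrage — every cycle loses value.

0.9580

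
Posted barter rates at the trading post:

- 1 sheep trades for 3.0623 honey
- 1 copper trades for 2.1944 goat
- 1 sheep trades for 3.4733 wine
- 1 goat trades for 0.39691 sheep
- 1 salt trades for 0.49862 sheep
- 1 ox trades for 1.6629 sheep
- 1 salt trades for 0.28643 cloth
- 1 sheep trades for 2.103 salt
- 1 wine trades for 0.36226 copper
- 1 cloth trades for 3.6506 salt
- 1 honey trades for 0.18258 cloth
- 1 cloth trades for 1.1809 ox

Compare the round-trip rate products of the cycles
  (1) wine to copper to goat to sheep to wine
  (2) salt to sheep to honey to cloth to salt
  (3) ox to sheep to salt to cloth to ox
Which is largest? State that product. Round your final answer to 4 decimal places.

(1) 0.36226 × 2.1944 × 0.39691 × 3.4733 = 1.09590
(2) 0.49862 × 3.0623 × 0.18258 × 3.6506 = 1.01774
(3) 1.6629 × 2.103 × 0.28643 × 1.1809 = 1.18287
Highest is cycle (3) at 1.1829 (>1, arbitrage).

1.1829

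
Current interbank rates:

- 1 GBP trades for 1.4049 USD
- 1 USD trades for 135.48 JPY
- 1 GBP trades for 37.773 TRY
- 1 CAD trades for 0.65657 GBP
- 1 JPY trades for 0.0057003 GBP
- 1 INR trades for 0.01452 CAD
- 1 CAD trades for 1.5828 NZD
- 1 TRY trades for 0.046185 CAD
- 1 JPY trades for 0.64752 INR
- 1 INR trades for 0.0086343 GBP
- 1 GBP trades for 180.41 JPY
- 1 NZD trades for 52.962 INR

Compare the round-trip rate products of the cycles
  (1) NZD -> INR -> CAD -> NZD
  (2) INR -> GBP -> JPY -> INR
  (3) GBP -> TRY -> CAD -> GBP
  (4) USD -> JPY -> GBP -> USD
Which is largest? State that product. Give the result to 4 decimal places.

(1) 52.962 × 0.01452 × 1.5828 = 1.21719
(2) 0.0086343 × 180.41 × 0.64752 = 1.00865
(3) 37.773 × 0.046185 × 0.65657 = 1.14542
(4) 135.48 × 0.0057003 × 1.4049 = 1.08497
Highest is cycle (1) at 1.2172 (>1, arbitrage).

1.2172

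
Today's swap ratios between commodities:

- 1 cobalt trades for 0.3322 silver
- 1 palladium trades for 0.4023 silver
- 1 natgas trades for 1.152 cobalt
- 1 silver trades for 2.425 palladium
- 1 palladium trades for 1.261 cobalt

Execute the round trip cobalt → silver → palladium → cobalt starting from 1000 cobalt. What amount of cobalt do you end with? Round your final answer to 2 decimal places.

1015.84

1000 cobalt × 0.3322 = 332.2 silver
332.2 silver × 2.425 = 805.585 palladium
805.585 palladium × 1.261 = 1015.842685 cobalt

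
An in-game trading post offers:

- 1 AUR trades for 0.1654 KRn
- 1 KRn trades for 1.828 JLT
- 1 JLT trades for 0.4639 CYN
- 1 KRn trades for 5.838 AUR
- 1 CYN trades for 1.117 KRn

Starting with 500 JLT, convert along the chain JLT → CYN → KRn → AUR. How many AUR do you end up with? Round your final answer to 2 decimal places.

1512.56

500 JLT × 0.4639 = 231.95 CYN
231.95 CYN × 1.117 = 259.08815 KRn
259.08815 KRn × 5.838 = 1512.5566197 AUR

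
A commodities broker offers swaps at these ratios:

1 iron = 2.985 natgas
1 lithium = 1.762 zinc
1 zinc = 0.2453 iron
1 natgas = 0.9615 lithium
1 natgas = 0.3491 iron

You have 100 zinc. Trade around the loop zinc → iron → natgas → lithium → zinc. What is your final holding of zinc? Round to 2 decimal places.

124.05

100 zinc × 0.2453 = 24.53 iron
24.53 iron × 2.985 = 73.22205 natgas
73.22205 natgas × 0.9615 = 70.403001075 lithium
70.403001075 lithium × 1.762 = 124.05008789415 zinc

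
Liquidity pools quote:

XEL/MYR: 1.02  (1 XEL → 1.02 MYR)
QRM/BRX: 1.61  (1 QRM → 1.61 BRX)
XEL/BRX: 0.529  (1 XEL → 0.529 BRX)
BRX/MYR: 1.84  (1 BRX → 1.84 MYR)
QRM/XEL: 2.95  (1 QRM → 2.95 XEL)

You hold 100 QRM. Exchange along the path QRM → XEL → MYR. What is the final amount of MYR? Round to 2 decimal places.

300.90

100 QRM × 2.95 = 295 XEL
295 XEL × 1.02 = 300.9 MYR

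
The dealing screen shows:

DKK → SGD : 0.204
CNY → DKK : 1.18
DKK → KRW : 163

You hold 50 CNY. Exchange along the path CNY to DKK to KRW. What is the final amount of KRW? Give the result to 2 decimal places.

9617.00

50 CNY × 1.18 = 59 DKK
59 DKK × 163 = 9617 KRW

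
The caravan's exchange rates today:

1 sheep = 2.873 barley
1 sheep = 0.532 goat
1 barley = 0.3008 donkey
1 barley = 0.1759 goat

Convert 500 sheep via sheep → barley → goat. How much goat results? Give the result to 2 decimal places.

252.68

500 sheep × 2.873 = 1436.5 barley
1436.5 barley × 0.1759 = 252.68035 goat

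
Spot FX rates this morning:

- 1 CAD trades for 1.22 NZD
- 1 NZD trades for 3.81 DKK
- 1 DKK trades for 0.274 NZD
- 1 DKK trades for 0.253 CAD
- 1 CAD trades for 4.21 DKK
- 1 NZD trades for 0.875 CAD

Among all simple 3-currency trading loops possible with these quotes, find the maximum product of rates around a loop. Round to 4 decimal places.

1.1760

DKK→CAD→NZD→DKK: 0.253 × 1.22 × 3.81 = 1.17599
DKK→NZD→CAD→DKK: 0.274 × 0.875 × 4.21 = 1.00935
Maximum is DKK→CAD→NZD→DKK at 1.1760; arbitrage exists.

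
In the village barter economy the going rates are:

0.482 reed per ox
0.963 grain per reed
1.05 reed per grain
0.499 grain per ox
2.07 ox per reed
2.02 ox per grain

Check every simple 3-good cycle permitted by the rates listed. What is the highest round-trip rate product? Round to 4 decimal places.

ox→grain→reed→ox: 0.499 × 1.05 × 2.07 = 1.08458
ox→reed→grain→ox: 0.482 × 0.963 × 2.02 = 0.93762
Maximum is ox→grain→reed→ox at 1.0846; arbitrage exists.

1.0846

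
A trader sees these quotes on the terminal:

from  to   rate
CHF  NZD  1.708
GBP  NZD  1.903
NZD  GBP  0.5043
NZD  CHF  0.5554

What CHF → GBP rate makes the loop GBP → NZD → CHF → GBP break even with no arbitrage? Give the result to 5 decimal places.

Known legs of the cycle: 1.903 × 0.5554 = 1.0569262
For no arbitrage the full-cycle product must be 1, so the missing rate is 1 / 1.0569262 ≈ 0.9461399.

0.94614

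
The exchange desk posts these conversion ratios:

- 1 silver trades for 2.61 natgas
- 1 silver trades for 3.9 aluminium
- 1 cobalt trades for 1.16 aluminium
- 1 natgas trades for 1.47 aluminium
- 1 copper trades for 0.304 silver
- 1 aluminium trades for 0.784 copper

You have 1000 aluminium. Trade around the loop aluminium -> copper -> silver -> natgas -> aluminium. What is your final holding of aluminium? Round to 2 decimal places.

1000 aluminium × 0.784 = 784 copper
784 copper × 0.304 = 238.336 silver
238.336 silver × 2.61 = 622.05696 natgas
622.05696 natgas × 1.47 = 914.4237312 aluminium

914.42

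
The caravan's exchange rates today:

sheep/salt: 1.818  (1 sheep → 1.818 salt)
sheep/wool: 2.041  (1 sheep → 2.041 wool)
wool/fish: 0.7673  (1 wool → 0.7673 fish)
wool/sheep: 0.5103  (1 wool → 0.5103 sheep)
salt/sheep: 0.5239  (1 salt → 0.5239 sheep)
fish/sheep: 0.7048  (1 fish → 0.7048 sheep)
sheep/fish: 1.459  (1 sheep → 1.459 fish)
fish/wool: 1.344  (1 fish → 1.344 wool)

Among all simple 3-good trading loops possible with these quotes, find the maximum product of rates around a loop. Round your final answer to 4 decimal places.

1.1038

wool→fish→sheep→wool: 0.7673 × 0.7048 × 2.041 = 1.10376
wool→sheep→fish→wool: 0.5103 × 1.459 × 1.344 = 1.00065
Maximum is wool→fish→sheep→wool at 1.1038; arbitrage exists.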